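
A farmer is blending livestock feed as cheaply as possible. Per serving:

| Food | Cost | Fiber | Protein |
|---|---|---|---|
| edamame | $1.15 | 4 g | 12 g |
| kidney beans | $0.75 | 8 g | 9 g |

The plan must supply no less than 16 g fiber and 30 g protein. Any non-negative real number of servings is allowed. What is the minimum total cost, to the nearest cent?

With two linear requirements the optimum uses one or two foods; enumerate the corners.
edamame only: max(16/4, 30/12) = 4 servings → $4.60.
kidney beans only: max(16/8, 30/9) = 3.333 servings → $2.50.
edamame + kidney beans with both tight: 1.6 servings and 1.2 servings → $2.74.
So the least-cost plan costs $2.50.

$2.50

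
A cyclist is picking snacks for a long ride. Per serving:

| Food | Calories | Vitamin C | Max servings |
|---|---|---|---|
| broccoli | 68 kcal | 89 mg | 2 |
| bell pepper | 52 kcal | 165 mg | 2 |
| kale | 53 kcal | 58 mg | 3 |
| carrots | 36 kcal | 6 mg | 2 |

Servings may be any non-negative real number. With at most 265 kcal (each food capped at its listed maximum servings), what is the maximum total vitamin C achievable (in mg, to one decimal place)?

Vitamin C per kcal: bell pepper 3.173, broccoli 1.309, kale 1.094, carrots 0.1667.
Take 2 servings of bell pepper: uses 104 kcal, +330.0 mg vitamin C (running total 330.0 mg).
Take 2 servings of broccoli: uses 136 kcal, +178.0 mg vitamin C (running total 508.0 mg).
Take 0.4717 servings of kale: uses 25 kcal, +27.4 mg vitamin C (running total 535.4 mg).
Filling greedily by vitamin C-per-kcal is optimal for one linear limit, giving 535.4 mg.

535.4 mg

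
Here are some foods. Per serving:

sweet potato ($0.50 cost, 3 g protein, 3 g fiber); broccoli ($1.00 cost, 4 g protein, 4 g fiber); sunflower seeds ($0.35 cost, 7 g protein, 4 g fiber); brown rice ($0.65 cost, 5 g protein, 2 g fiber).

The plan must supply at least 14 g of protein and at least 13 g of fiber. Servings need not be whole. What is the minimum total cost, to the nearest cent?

Compare the cost at each extreme point of the feasible region.
sweet potato only: max(14/3, 13/3) = 4.667 servings → $2.33.
broccoli only: max(14/4, 13/4) = 3.5 servings → $3.50.
sunflower seeds only: max(14/7, 13/4) = 3.25 servings → $1.14.
brown rice only: max(14/5, 13/2) = 6.5 servings → $4.22.
sweet potato + broccoli (both tight): parallel constraints — no distinct corner.
sweet potato + sunflower seeds with both tight: 3.889 servings and 0.3333 servings → $2.06.
sweet potato + brown rice with both tight: 4.111 servings and 0.3333 servings → $2.27.
broccoli + sunflower seeds with both tight: 2.917 servings and 0.3333 servings → $3.03.
broccoli + brown rice with both tight: 3.083 servings and 0.3333 servings → $3.30.
sunflower seeds + brown rice: the both-tight solution has a negative serving — not a feasible corner.
So the least-cost plan costs $1.14.

$1.14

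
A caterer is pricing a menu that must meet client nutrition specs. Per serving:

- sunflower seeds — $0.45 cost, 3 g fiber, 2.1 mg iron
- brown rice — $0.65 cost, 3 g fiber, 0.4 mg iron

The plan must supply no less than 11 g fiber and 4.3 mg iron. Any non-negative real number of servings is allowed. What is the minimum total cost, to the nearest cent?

For a min-cost LP with two ≥-constraints, a basic feasible solution has at most two positive variables.
sunflower seeds only: max(11/3, 4.3/2.1) = 3.667 servings → $1.65.
brown rice only: max(11/3, 4.3/0.4) = 10.75 servings → $6.99.
sunflower seeds + brown rice with both tight: 1.667 servings and 2 servings → $2.05.
The minimum over all feasible corners is $1.65.

$1.65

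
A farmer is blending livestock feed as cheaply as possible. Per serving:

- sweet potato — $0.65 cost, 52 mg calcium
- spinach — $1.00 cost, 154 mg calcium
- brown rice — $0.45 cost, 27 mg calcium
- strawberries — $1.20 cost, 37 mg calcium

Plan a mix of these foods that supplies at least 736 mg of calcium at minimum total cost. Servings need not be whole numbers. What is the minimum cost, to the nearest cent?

$4.78

Cost per mg of calcium: spinach $0.0065, sweet potato $0.0125, brown rice $0.0167, strawberries $0.0324.
With no serving limits, use only spinach: 736 mg / 154 mg = 4.779 servings × $1.00 = $4.78.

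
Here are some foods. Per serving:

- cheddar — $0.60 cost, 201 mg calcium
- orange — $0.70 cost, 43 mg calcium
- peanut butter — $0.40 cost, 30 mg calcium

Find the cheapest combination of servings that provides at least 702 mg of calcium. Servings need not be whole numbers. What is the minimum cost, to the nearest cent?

$2.10

Cost per mg of calcium: cheddar $0.0030, peanut butter $0.0133, orange $0.0163.
With no serving limits, use only cheddar: 702 mg / 201 mg = 3.493 servings × $0.60 = $2.10.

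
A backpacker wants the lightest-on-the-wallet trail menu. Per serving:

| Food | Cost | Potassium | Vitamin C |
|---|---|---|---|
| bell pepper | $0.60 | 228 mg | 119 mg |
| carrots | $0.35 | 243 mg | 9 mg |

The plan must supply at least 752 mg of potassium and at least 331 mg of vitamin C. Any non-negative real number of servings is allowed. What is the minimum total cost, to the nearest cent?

A basic optimal solution has at most two foods positive. Try each food alone and each pair with both targets met exactly.
bell pepper only: max(752/228, 331/119) = 3.298 servings → $1.98.
carrots only: max(752/243, 331/9) = 36.78 servings → $12.87.
bell pepper + carrots with both tight: 2.742 servings and 0.5219 servings → $1.83.
Cheapest feasible corner: $1.83.

$1.83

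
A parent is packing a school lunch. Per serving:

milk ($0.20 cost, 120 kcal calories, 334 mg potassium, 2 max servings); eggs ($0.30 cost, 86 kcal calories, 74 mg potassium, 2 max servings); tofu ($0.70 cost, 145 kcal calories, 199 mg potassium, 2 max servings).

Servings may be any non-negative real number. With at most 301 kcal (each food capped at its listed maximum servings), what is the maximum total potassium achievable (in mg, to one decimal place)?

751.7 mg

Potassium per kcal: milk 2.783, tofu 1.372, eggs 0.8605.
Take 2 servings of milk: uses 240 kcal, +668.0 mg potassium (running total 668.0 mg).
Take 0.4207 servings of tofu: uses 61 kcal, +83.7 mg potassium (running total 751.7 mg).
Greedy by best ratio exhausts the calories allowance optimally: 751.7 mg.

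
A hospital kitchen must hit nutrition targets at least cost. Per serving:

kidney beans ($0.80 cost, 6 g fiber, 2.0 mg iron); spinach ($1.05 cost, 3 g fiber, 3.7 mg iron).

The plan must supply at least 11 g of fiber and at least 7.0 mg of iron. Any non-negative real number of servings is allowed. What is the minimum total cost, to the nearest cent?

Minimising a linear cost over {fiber ≥ 11, iron ≥ 7.0, servings ≥ 0} — the optimum is at a vertex, using one or two foods.
kidney beans only: max(11/6, 7.0/2.0) = 3.5 servings → $2.80.
spinach only: max(11/3, 7.0/3.7) = 3.667 servings → $3.85.
kidney beans + spinach with both tight: 1.216 servings and 1.235 servings → $2.27.
Cheapest feasible corner: $2.27.

$2.27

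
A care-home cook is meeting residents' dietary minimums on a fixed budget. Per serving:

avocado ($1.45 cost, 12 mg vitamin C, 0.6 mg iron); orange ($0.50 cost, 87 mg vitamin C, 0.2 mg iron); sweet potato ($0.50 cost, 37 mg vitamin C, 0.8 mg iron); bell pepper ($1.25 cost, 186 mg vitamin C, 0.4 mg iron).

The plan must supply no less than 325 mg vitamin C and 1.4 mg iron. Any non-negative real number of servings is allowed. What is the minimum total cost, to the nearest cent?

$2.13

An LP optimum is at a vertex; with two nutrient constraints at most two foods are used. Check each candidate.
avocado only: max(325/12, 1.4/0.6) = 27.08 servings → $39.27.
orange only: max(325/87, 1.4/0.2) = 7 servings → $3.50.
sweet potato only: max(325/37, 1.4/0.8) = 8.784 servings → $4.39.
bell pepper only: max(325/186, 1.4/0.4) = 3.5 servings → $4.38.
avocado + orange with both tight: 1.141 servings and 3.578 servings → $3.44.
avocado + sweet potato with both targets exact would need a negative amount; discard.
avocado + bell pepper with both tight: 1.221 servings and 1.669 servings → $3.86.
orange + sweet potato with both tight: 3.347 servings and 0.9132 servings → $2.13.
orange + bell pepper: the both-tight solution has a negative serving — not a feasible corner.
sweet potato + bell pepper with both tight: 0.9731 servings and 1.554 servings → $2.43.
The minimum over all feasible corners is $2.13.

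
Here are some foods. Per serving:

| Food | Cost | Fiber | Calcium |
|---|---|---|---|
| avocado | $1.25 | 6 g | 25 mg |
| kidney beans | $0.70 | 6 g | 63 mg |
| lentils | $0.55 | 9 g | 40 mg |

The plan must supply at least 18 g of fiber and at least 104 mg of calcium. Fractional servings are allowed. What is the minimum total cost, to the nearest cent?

$1.32

This is a tiny linear program; its minimum lies at a vertex of the feasible set. List the vertices and price them.
avocado only: max(18/6, 104/25) = 4.16 servings → $5.20.
kidney beans only: max(18/6, 104/63) = 3 servings → $2.10.
lentils only: max(18/9, 104/40) = 2.6 servings → $1.43.
avocado + kidney beans with both tight: 2.237 servings and 0.7632 servings → $3.33.
avocado + lentils: intersection lies outside the first quadrant.
kidney beans + lentils with both tight: 0.6606 servings and 1.56 servings → $1.32.
Cheapest feasible corner: $1.32.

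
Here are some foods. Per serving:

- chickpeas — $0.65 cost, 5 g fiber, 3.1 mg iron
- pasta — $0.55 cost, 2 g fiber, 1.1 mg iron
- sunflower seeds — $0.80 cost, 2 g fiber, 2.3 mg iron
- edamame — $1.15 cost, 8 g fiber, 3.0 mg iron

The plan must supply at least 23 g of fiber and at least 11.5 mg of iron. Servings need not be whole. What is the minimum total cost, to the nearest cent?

Two binding constraints pin down two serving amounts, so the optimal mix uses at most two foods. The candidates are each food alone (scaled to the tighter of fiber/iron) and each pair with both constraints tight.
chickpeas only: max(23/5, 11.5/3.1) = 4.6 servings → $2.99.
pasta only: max(23/2, 11.5/1.1) = 11.5 servings → $6.33.
sunflower seeds only: max(23/2, 11.5/2.3) = 11.5 servings → $9.20.
edamame only: max(23/8, 11.5/3.0) = 3.833 servings → $4.41.
chickpeas + pasta: the both-tight solution has a negative serving — not a feasible corner.
chickpeas + sunflower seeds with both targets exact would need a negative amount; discard.
chickpeas + edamame with both tight: 2.347 servings and 1.408 servings → $3.14.
pasta + sunflower seeds: the both-tight solution has a negative serving — not a feasible corner.
pasta + edamame with both tight: 8.214 servings and 0.8214 servings → $5.46.
sunflower seeds + edamame with both tight: 1.855 servings and 2.411 servings → $4.26.
Cheapest feasible corner: $2.99.

$2.99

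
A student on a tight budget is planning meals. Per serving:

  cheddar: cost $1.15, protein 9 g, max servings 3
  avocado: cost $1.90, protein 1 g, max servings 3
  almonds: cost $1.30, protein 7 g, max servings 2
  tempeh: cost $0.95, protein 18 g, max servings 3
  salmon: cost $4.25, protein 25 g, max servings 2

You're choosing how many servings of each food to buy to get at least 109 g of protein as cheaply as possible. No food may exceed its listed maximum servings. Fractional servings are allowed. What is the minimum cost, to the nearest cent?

$11.06

Cost per g of protein: tempeh $0.0528, cheddar $0.1278, salmon $0.1700, almonds $0.1857, avocado $1.9000.
Take 3 servings of tempeh: +54.0 g protein for $2.85 (total $2.85, still need 55.0 g).
Take 3 servings of cheddar: +27.0 g protein for $3.45 (total $6.30, still need 28.0 g).
Take 1.12 servings of salmon: +28.0 g protein for $4.76 (total $11.06, still need 0.0 g).
Greedy by cheapest-per-g is optimal for a single linear constraint, so the minimum cost is $11.06.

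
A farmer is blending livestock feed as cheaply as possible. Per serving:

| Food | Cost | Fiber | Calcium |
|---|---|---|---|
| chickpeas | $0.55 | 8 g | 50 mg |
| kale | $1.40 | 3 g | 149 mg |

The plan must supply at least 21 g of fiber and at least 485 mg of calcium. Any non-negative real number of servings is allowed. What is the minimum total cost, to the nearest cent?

$4.69

This is a tiny linear program; its minimum lies at a vertex of the feasible set. List the vertices and price them.
chickpeas only: max(21/8, 485/50) = 9.7 servings → $5.33.
kale only: max(21/3, 485/149) = 7 servings → $9.80.
chickpeas + kale with both tight: 1.607 servings and 2.716 servings → $4.69.
So the least-cost plan costs $4.69.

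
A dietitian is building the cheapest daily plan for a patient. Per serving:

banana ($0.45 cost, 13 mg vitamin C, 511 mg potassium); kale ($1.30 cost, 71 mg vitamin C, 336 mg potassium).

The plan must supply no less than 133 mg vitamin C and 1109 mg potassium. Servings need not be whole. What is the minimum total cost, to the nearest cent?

Compare the cost at each extreme point of the feasible region.
banana only: max(133/13, 1109/511) = 10.23 servings → $4.60.
kale only: max(133/71, 1109/336) = 3.301 servings → $4.29.
banana + kale with both tight: 1.067 servings and 1.678 servings → $2.66.
The minimum over all feasible corners is $2.66.

$2.66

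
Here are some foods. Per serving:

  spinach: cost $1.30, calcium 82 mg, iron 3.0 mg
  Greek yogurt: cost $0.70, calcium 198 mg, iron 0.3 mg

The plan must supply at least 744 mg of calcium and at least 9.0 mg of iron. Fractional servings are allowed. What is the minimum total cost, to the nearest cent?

Compare the cost at each extreme point of the feasible region.
spinach only: max(744/82, 9.0/3.0) = 9.073 servings → $11.80.
Greek yogurt only: max(744/198, 9.0/0.3) = 30 servings → $21.00.
spinach + Greek yogurt with both tight: 2.738 servings and 2.624 servings → $5.40.
The minimum over all feasible corners is $5.40.

$5.40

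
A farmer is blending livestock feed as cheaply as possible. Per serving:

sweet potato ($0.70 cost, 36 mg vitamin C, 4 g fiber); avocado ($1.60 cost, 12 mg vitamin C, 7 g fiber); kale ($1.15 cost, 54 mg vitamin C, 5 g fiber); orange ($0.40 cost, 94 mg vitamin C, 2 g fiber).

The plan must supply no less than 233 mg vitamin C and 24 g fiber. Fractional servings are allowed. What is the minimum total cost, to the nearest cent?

Check every corner: each single food scaled to meet both minima, and each pair solved so both constraints bind.
sweet potato only: max(233/36, 24/4) = 6.472 servings → $4.53.
avocado only: max(233/12, 24/7) = 19.42 servings → $31.07.
kale only: max(233/54, 24/5) = 4.8 servings → $5.52.
orange only: max(233/94, 24/2) = 12 servings → $4.80.
sweet potato + avocado: the both-tight solution has a negative serving — not a feasible corner.
sweet potato + kale with both tight: 3.639 servings and 1.889 servings → $4.72.
sweet potato + orange with both tight: 5.888 servings and 0.2237 servings → $4.21.
avocado + kale with both tight: 0.4119 servings and 4.223 servings → $5.52.
avocado + orange with both tight: 2.823 servings and 2.118 servings → $5.36.
kale + orange: intersection lies outside the first quadrant.
The minimum over all feasible corners is $4.21.

$4.21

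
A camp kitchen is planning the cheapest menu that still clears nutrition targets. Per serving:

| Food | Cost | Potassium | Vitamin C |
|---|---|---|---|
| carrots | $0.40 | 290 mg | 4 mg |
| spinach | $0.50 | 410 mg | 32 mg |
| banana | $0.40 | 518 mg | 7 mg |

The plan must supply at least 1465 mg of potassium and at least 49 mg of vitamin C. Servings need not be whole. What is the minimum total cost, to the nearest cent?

$1.33

An LP optimum is at a vertex; with two nutrient constraints at most two foods are used. Check each candidate.
carrots only: max(1465/290, 49/4) = 12.25 servings → $4.90.
spinach only: max(1465/410, 49/32) = 3.573 servings → $1.79.
banana only: max(1465/518, 49/7) = 7 servings → $2.80.
carrots + spinach with both tight: 3.507 servings and 1.093 servings → $1.95.
carrots + banana: the both-tight solution has a negative serving — not a feasible corner.
spinach + banana with both tight: 1.104 servings and 1.955 servings → $1.33.
So the least-cost plan costs $1.33.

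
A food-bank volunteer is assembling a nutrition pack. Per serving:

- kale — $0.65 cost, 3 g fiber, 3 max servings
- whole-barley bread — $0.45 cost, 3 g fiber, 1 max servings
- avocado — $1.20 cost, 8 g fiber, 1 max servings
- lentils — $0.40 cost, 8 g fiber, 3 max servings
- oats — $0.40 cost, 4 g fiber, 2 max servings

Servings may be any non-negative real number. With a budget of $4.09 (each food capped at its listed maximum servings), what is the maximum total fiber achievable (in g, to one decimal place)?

45.0 g

Fiber per dollar: lentils 20, oats 10, whole-barley bread 6.667, avocado 6.667, kale 4.615.
Take 3 servings of lentils: spends $1.20, +24.0 g fiber (running total 24.0 g).
Take 2 servings of oats: spends $0.80, +8.0 g fiber (running total 32.0 g).
Take 1 serving of whole-barley bread: spends $0.45, +3.0 g fiber (running total 35.0 g).
Take 1 serving of avocado: spends $1.20, +8.0 g fiber (running total 43.0 g).
Take 0.6769 servings of kale: spends $0.44, +2.0 g fiber (running total 45.0 g).
Filling greedily by fiber-per-dollar is optimal for one linear limit, giving 45.0 g.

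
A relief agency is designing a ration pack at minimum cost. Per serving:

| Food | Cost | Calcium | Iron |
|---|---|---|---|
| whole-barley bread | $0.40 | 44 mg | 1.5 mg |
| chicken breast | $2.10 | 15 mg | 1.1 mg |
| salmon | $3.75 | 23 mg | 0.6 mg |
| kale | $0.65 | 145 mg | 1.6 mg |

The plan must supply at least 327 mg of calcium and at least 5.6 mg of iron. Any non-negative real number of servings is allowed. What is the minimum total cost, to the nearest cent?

whole-barley bread only: max(327/44, 5.6/1.5) = 7.432 servings → $2.97.
chicken breast only: max(327/15, 5.6/1.1) = 21.8 servings → $45.78.
salmon only: max(327/23, 5.6/0.6) = 14.22 servings → $53.32.
kale only: max(327/145, 5.6/1.6) = 3.5 servings → $2.27.
whole-barley bread + chicken breast with both targets exact would need a negative amount; discard.
whole-barley bread + salmon: the both-tight solution has a negative serving — not a feasible corner.
whole-barley bread + kale with both tight: 1.963 servings and 1.659 servings → $1.86.
chicken breast + salmon: the both-tight solution has a negative serving — not a feasible corner.
chicken breast + kale with both tight: 2.131 servings and 2.035 servings → $5.80.
salmon + kale with both tight: 5.753 servings and 1.343 servings → $22.45.
So the least-cost plan costs $1.86.

$1.86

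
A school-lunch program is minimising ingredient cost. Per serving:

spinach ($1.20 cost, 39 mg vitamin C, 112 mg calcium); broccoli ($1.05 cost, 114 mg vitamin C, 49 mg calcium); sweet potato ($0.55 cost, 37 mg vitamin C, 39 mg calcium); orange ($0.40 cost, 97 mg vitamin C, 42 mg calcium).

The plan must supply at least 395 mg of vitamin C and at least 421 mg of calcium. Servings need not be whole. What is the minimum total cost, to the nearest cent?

With two linear requirements the optimum uses one or two foods; enumerate the corners.
spinach only: max(395/39, 421/112) = 10.13 servings → $12.15.
broccoli only: max(395/114, 421/49) = 8.592 servings → $9.02.
sweet potato only: max(395/37, 421/39) = 10.79 servings → $5.94.
orange only: max(395/97, 421/42) = 10.02 servings → $4.01.
spinach + broccoli with both tight: 2.638 servings and 2.562 servings → $5.86.
spinach + sweet potato with both tight: 0.06557 servings and 10.61 servings → $5.91.
spinach + orange with both tight: 2.628 servings and 3.015 servings → $4.36.
broccoli + sweet potato with both targets exact would need a negative amount; discard.
broccoli + orange with both targets exact would need a negative amount; discard.
sweet potato + orange: the both-tight solution has a negative serving — not a feasible corner.
So the least-cost plan costs $4.01.

$4.01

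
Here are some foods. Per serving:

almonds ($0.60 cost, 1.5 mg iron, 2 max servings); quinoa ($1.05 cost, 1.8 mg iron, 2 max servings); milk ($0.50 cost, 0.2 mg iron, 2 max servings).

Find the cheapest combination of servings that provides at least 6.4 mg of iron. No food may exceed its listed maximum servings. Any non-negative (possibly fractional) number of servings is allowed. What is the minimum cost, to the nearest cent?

$3.18

Cost per mg of iron: almonds $0.4000, quinoa $0.5833, milk $2.5000.
Take 2 servings of almonds: +3.0 mg iron for $1.20 (total $1.20, still need 3.4 mg).
Take 1.889 servings of quinoa: +3.4 mg iron for $1.98 (total $3.18, still need 0.0 mg).
Greedy by cheapest-per-mg is optimal for a single linear constraint, so the minimum cost is $3.18.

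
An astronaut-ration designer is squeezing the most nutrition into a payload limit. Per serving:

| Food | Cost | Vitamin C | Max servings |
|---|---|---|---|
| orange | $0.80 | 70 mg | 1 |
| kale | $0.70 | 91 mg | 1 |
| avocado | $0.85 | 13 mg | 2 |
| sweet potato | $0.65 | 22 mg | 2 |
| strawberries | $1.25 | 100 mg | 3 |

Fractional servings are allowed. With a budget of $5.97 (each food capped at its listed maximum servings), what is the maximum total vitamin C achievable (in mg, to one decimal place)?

Vitamin C per dollar: kale 130, orange 87.5, strawberries 80, sweet potato 33.85, avocado 15.29.
Take 1 serving of kale: spends $0.70, +91.0 mg vitamin C (running total 91.0 mg).
Take 1 serving of orange: spends $0.80, +70.0 mg vitamin C (running total 161.0 mg).
Take 3 servings of strawberries: spends $3.75, +300.0 mg vitamin C (running total 461.0 mg).
Take 1.108 servings of sweet potato: spends $0.72, +24.4 mg vitamin C (running total 485.4 mg).
Filling greedily by vitamin C-per-dollar is optimal for one linear limit, giving 485.4 mg.

485.4 mg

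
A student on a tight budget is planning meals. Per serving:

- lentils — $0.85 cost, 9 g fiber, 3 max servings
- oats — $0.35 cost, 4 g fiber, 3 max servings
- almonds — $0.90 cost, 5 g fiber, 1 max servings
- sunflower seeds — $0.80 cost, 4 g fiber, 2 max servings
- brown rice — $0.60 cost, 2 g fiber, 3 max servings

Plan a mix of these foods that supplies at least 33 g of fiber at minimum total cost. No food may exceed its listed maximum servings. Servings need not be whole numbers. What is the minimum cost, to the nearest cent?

$3.03

Cost per g of fiber: oats $0.0875, lentils $0.0944, almonds $0.1800, sunflower seeds $0.2000, brown rice $0.3000.
Take 3 servings of oats: +12.0 g fiber for $1.05 (total $1.05, still need 21.0 g).
Take 2.333 servings of lentils: +21.0 g fiber for $1.98 (total $3.03, still need 0.0 g).
Filling from the cheapest source first is optimal under one linear minimum: $3.03.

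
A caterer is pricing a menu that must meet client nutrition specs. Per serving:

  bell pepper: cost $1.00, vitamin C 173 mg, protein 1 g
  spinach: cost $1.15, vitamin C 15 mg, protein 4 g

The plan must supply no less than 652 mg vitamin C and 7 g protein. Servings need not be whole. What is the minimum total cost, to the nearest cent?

$4.65

This is a tiny linear program; its minimum lies at a vertex of the feasible set. List the vertices and price them.
bell pepper only: max(652/173, 7/1) = 7 servings → $7.00.
spinach only: max(652/15, 7/4) = 43.47 servings → $49.99.
bell pepper + spinach with both tight: 3.697 servings and 0.8257 servings → $4.65.
Cheapest feasible corner: $4.65.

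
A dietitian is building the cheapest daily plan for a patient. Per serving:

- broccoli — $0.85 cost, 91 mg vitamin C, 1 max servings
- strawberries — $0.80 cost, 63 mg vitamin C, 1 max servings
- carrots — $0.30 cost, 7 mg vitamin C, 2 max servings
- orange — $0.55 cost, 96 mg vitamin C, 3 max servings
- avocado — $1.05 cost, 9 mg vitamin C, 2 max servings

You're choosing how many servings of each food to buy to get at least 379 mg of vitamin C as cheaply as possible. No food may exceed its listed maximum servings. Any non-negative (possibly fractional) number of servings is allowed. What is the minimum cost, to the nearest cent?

Cost per mg of vitamin C: orange $0.0057, broccoli $0.0093, strawberries $0.0127, carrots $0.0429, avocado $0.1167.
Take 3 servings of orange: +288.0 mg vitamin C for $1.65 (total $1.65, still need 91.0 mg).
Take 1 serving of broccoli: +91.0 mg vitamin C for $0.85 (total $2.50, still need 0.0 mg).
Filling from the cheapest source first is optimal under one linear minimum: $2.50.

$2.50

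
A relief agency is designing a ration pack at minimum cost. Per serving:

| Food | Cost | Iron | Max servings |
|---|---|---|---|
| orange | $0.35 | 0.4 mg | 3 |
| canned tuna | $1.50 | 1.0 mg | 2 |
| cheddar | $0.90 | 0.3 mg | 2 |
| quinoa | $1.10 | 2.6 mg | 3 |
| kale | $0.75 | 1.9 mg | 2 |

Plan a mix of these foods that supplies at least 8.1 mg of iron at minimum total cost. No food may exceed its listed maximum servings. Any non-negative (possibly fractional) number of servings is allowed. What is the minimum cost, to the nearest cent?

Cost per mg of iron: kale $0.3947, quinoa $0.4231, orange $0.8750, canned tuna $1.5000, cheddar $3.0000.
Take 2 servings of kale: +3.8 mg iron for $1.50 (total $1.50, still need 4.3 mg).
Take 1.654 servings of quinoa: +4.3 mg iron for $1.82 (total $3.32, still need 0.0 mg).
Greedy by cheapest-per-mg is optimal for a single linear constraint, so the minimum cost is $3.32.

$3.32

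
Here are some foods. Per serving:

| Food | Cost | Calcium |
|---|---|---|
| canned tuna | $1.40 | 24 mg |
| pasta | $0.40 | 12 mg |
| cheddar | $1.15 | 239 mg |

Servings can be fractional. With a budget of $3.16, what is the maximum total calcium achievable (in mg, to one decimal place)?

Calcium per dollar: cheddar 207.8, pasta 30, canned tuna 17.14.
With no serving limits, spend the whole cost allowance on cheddar: $3.16 / $1.15 × 239 mg = 656.7 mg.

656.7 mg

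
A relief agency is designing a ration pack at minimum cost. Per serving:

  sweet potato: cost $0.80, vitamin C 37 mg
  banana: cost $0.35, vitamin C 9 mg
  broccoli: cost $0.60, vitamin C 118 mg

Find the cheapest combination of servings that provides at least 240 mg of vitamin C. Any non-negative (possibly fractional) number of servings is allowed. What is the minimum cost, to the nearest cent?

Cost per mg of vitamin C: broccoli $0.0051, sweet potato $0.0216, banana $0.0389.
With no serving limits, use only broccoli: 240 mg / 118 mg = 2.034 servings × $0.60 = $1.22.

$1.22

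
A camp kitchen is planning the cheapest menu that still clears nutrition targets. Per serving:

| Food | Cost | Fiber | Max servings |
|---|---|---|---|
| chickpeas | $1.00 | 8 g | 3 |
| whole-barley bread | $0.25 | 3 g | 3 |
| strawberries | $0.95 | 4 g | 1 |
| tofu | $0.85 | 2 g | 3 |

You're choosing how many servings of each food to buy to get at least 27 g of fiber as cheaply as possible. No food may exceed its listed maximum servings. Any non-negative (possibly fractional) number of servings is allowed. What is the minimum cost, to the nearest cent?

$3.00

Cost per g of fiber: whole-barley bread $0.0833, chickpeas $0.1250, strawberries $0.2375, tofu $0.4250.
Take 3 servings of whole-barley bread: +9.0 g fiber for $0.75 (total $0.75, still need 18.0 g).
Take 2.25 servings of chickpeas: +18.0 g fiber for $2.25 (total $3.00, still need 0.0 g).
Greedy by cheapest-per-g is optimal for a single linear constraint, so the minimum cost is $3.00.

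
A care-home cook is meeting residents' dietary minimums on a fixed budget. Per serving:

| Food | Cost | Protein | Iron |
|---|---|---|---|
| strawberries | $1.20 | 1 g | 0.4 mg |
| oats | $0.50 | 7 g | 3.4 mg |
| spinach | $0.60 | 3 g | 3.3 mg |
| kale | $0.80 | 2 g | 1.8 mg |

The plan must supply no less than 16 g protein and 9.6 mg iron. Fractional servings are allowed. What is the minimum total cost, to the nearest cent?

Minimising a linear cost over {protein ≥ 16, iron ≥ 9.6, servings ≥ 0} — the optimum is at a vertex, using one or two foods.
strawberries only: max(16/1, 9.6/0.4) = 24 servings → $28.80.
oats only: max(16/7, 9.6/3.4) = 2.824 servings → $1.41.
spinach only: max(16/3, 9.6/3.3) = 5.333 servings → $3.20.
kale only: max(16/2, 9.6/1.8) = 8 servings → $6.40.
strawberries + oats: intersection lies outside the first quadrant.
strawberries + spinach with both tight: 11.43 servings and 1.524 servings → $14.63.
strawberries + kale with both tight: 9.6 servings and 3.2 servings → $14.08.
oats + spinach with both tight: 1.86 servings and 0.9922 servings → $1.53.
oats + kale with both tight: 1.655 servings and 2.207 servings → $2.59.
spinach + kale: the both-tight solution has a negative serving — not a feasible corner.
So the least-cost plan costs $1.41.

$1.41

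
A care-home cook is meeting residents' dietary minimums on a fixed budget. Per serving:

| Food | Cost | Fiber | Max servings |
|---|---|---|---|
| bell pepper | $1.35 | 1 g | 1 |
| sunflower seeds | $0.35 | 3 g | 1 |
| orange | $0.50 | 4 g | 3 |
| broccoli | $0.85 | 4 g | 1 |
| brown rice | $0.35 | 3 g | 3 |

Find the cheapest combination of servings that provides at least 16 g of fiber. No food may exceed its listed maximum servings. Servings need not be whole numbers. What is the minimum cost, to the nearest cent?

$1.90

Cost per g of fiber: sunflower seeds $0.1167, brown rice $0.1167, orange $0.1250, broccoli $0.2125, bell pepper $1.3500.
Take 1 serving of sunflower seeds: +3.0 g fiber for $0.35 (total $0.35, still need 13.0 g).
Take 3 servings of brown rice: +9.0 g fiber for $1.05 (total $1.40, still need 4.0 g).
Take 1 serving of orange: +4.0 g fiber for $0.50 (total $1.90, still need 0.0 g).
Filling from the cheapest source first is optimal under one linear minimum: $1.90.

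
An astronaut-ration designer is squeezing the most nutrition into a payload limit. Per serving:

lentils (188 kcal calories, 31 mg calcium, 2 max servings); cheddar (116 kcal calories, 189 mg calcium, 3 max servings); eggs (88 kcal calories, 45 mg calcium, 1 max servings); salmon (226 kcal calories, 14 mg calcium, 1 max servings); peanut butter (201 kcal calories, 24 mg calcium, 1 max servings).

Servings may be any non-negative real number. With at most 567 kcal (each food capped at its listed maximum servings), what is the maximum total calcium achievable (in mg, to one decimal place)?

633.6 mg

Calcium per kcal: cheddar 1.629, eggs 0.5114, lentils 0.1649, peanut butter 0.1194, salmon 0.06195.
Take 3 servings of cheddar: uses 348 kcal, +567.0 mg calcium (running total 567.0 mg).
Take 1 serving of eggs: uses 88 kcal, +45.0 mg calcium (running total 612.0 mg).
Take 0.6968 servings of lentils: uses 131 kcal, +21.6 mg calcium (running total 633.6 mg).
Filling greedily by calcium-per-kcal is optimal for one linear limit, giving 633.6 mg.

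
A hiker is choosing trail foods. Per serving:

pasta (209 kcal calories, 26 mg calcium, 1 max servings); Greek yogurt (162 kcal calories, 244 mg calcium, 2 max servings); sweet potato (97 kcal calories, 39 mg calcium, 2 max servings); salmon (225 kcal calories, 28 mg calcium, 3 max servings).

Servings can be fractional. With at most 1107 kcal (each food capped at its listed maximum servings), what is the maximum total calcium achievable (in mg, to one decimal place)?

Calcium per kcal: Greek yogurt 1.506, sweet potato 0.4021, salmon 0.1244, pasta 0.1244.
Take 2 servings of Greek yogurt: uses 324 kcal, +488.0 mg calcium (running total 488.0 mg).
Take 2 servings of sweet potato: uses 194 kcal, +78.0 mg calcium (running total 566.0 mg).
Take 2.618 servings of salmon: uses 589 kcal, +73.3 mg calcium (running total 639.3 mg).
Greedy by best ratio exhausts the calories allowance optimally: 639.3 mg.

639.3 mg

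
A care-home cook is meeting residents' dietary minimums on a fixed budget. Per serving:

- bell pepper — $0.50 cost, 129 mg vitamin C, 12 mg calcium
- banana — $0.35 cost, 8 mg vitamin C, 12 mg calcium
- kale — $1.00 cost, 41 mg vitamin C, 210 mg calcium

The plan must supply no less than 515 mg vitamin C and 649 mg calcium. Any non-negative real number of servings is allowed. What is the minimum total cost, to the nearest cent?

The cheapest plan sits at a corner of the feasible region — with two constraints it uses at most two foods.
bell pepper only: max(515/129, 649/12) = 54.08 servings → $27.04.
banana only: max(515/8, 649/12) = 64.38 servings → $22.53.
kale only: max(515/41, 649/210) = 12.56 servings → $12.56.
bell pepper + banana with both tight: 0.6804 servings and 53.4 servings → $19.03.
bell pepper + kale with both tight: 3.066 servings and 2.915 servings → $4.45.
banana + kale: the both-tight solution has a negative serving — not a feasible corner.
The minimum over all feasible corners is $4.45.

$4.45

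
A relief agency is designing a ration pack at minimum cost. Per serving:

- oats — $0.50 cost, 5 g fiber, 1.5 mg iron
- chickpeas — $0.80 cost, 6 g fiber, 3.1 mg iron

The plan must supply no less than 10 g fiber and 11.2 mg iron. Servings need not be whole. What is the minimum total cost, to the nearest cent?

$2.89

Compare the cost at each extreme point of the feasible region.
oats only: max(10/5, 11.2/1.5) = 7.467 servings → $3.73.
chickpeas only: max(10/6, 11.2/3.1) = 3.613 servings → $2.89.
oats + chickpeas with both targets exact would need a negative amount; discard.
The minimum over all feasible corners is $2.89.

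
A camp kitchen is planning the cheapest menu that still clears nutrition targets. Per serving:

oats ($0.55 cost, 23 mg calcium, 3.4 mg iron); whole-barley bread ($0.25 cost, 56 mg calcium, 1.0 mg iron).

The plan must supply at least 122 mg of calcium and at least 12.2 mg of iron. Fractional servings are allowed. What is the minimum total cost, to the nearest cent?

$2.04

This is a tiny linear program; its minimum lies at a vertex of the feasible set. List the vertices and price them.
oats only: max(122/23, 12.2/3.4) = 5.304 servings → $2.92.
whole-barley bread only: max(122/56, 12.2/1.0) = 12.2 servings → $3.05.
oats + whole-barley bread with both tight: 3.352 servings and 0.8017 servings → $2.04.
Cheapest feasible corner: $2.04.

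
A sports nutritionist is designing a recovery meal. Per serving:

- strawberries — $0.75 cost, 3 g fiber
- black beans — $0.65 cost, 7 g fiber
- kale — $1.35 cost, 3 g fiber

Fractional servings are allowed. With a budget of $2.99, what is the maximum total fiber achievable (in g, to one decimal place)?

32.2 g

Fiber per dollar: black beans 10.77, strawberries 4, kale 2.222.
With no serving limits, spend the whole cost allowance on black beans: $2.99 / $0.65 × 7 g = 32.2 g.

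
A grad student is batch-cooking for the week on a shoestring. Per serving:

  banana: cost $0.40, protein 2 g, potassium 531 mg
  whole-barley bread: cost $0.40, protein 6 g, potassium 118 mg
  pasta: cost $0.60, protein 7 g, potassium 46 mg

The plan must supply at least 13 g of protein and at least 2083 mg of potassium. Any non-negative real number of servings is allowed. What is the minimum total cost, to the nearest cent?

$1.86

With two linear requirements the optimum uses one or two foods; enumerate the corners.
banana only: max(13/2, 2083/531) = 6.5 servings → $2.60.
whole-barley bread only: max(13/6, 2083/118) = 17.65 servings → $7.06.
pasta only: max(13/7, 2083/46) = 45.28 servings → $27.17.
banana + whole-barley bread with both tight: 3.717 servings and 0.9278 servings → $1.86.
banana + pasta with both tight: 3.857 servings and 0.755 servings → $2.00.
whole-barley bread + pasta: the both-tight solution has a negative serving — not a feasible corner.
Cheapest feasible corner: $1.86.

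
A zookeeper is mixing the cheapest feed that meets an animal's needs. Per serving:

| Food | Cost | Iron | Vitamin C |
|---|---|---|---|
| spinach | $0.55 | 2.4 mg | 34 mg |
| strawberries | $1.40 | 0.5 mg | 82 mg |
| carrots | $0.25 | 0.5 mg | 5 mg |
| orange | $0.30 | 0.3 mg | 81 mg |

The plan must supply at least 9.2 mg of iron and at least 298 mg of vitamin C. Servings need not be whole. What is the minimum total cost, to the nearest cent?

Minimising a linear cost over {iron ≥ 9.2, vitamin C ≥ 298, servings ≥ 0} — the optimum is at a vertex, using one or two foods.
spinach only: max(9.2/2.4, 298/34) = 8.765 servings → $4.82.
strawberries only: max(9.2/0.5, 298/82) = 18.4 servings → $25.76.
carrots only: max(9.2/0.5, 298/5) = 59.6 servings → $14.90.
orange only: max(9.2/0.3, 298/81) = 30.67 servings → $9.20.
spinach + strawberries with both tight: 3.367 servings and 2.238 servings → $4.99.
spinach + carrots with both targets exact would need a negative amount; discard.
spinach + orange with both tight: 3.56 servings and 2.185 servings → $2.61.
strawberries + carrots with both tight: 2.675 servings and 15.72 servings → $7.68.
strawberries + orange with both targets exact would need a negative amount; discard.
carrots + orange with both tight: 16.82 servings and 2.641 servings → $5.00.
So the least-cost plan costs $2.61.

$2.61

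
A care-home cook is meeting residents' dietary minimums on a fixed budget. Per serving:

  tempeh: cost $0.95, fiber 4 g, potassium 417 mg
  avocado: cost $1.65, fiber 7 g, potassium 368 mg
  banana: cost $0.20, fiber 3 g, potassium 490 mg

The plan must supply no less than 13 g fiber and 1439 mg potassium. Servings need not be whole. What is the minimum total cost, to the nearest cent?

$0.87

The cheapest plan sits at a corner of the feasible region — with two constraints it uses at most two foods.
tempeh only: max(13/4, 1439/417) = 3.451 servings → $3.28.
avocado only: max(13/7, 1439/368) = 3.91 servings → $6.45.
banana only: max(13/3, 1439/490) = 4.333 servings → $0.87.
tempeh + avocado: intersection lies outside the first quadrant.
tempeh + banana with both tight: 2.896 servings and 0.4725 servings → $2.85.
avocado + banana with both tight: 0.8826 servings and 2.274 servings → $1.91.
The minimum over all feasible corners is $0.87.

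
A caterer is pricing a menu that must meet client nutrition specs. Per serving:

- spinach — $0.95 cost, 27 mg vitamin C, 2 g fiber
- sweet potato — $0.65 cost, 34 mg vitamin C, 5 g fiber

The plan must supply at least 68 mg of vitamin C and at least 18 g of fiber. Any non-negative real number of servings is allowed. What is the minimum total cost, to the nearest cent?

$2.34

Minimising a linear cost over {vitamin C ≥ 68, fiber ≥ 18, servings ≥ 0} — the optimum is at a vertex, using one or two foods.
spinach only: max(68/27, 18/2) = 9 servings → $8.55.
sweet potato only: max(68/34, 18/5) = 3.6 servings → $2.34.
spinach + sweet potato: the both-tight solution has a negative serving — not a feasible corner.
The minimum over all feasible corners is $2.34.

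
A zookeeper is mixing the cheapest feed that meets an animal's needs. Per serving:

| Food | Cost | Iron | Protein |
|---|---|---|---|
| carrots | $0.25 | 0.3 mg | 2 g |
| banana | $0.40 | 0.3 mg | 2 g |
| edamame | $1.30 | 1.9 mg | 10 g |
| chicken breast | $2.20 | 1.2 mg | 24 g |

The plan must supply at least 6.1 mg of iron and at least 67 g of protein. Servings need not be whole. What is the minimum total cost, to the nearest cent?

$6.89

carrots only: max(6.1/0.3, 67/2) = 33.5 servings → $8.38.
banana only: max(6.1/0.3, 67/2) = 33.5 servings → $13.40.
edamame only: max(6.1/1.9, 67/10) = 6.7 servings → $8.71.
chicken breast only: max(6.1/1.2, 67/24) = 5.083 servings → $11.18.
carrots + banana (both tight): parallel constraints — no distinct corner.
carrots + edamame with both targets exact would need a negative amount; discard.
carrots + chicken breast with both tight: 13.75 servings and 1.646 servings → $7.06.
banana + edamame: the both-tight solution has a negative serving — not a feasible corner.
banana + chicken breast with both tight: 13.75 servings and 1.646 servings → $9.12.
edamame + chicken breast with both tight: 1.964 servings and 1.973 servings → $6.89.
So the least-cost plan costs $6.89.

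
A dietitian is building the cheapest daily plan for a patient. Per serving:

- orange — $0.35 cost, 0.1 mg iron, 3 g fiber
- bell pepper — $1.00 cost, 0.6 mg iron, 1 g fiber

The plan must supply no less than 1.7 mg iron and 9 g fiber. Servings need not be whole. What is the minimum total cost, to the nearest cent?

A basic optimal solution has at most two foods positive. Try each food alone and each pair with both targets met exactly.
orange only: max(1.7/0.1, 9/3) = 17 servings → $5.95.
bell pepper only: max(1.7/0.6, 9/1) = 9 servings → $9.00.
orange + bell pepper with both tight: 2.176 servings and 2.471 servings → $3.23.
The minimum over all feasible corners is $3.23.

$3.23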